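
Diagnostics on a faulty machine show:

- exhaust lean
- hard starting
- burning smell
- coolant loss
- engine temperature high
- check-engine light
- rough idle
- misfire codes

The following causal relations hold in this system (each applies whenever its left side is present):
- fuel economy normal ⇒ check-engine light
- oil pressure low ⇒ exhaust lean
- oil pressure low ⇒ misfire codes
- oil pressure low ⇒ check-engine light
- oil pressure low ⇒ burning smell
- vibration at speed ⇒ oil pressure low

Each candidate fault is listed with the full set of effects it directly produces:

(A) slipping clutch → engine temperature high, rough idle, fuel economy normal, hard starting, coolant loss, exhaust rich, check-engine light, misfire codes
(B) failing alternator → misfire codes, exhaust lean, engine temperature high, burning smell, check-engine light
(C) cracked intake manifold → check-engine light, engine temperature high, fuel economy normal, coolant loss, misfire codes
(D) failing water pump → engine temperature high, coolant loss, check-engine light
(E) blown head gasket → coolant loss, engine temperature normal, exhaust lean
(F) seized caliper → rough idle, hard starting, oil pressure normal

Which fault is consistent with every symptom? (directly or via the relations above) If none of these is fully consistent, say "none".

Checking each candidate against the observations:
(A) slipping clutch — exhaust lean -; hard starting +; burning smell -; coolant loss +; engine temperature high +; check-engine light +; rough idle +; misfire codes +
(B) failing alternator — exhaust lean +; hard starting -; burning smell +; coolant loss -; engine temperature high +; check-engine light +; rough idle -; misfire codes +
(C) cracked intake manifold — does not account for exhaust lean, hard starting, burning smell, rough idle
(D) failing water pump — does not account for exhaust lean, hard starting, burning smell, rough idle, misfire codes
(E) blown head gasket — exhaust lean +; hard starting -; burning smell -; coolant loss +; engine temperature high -; check-engine light -; rough idle -; misfire codes -
(F) seized caliper — exhaust lean -; hard starting +; burning smell -; coolant loss -; engine temperature high -; check-engine light -; rough idle +; misfire codes -
Every candidate fails on at least one observation.

none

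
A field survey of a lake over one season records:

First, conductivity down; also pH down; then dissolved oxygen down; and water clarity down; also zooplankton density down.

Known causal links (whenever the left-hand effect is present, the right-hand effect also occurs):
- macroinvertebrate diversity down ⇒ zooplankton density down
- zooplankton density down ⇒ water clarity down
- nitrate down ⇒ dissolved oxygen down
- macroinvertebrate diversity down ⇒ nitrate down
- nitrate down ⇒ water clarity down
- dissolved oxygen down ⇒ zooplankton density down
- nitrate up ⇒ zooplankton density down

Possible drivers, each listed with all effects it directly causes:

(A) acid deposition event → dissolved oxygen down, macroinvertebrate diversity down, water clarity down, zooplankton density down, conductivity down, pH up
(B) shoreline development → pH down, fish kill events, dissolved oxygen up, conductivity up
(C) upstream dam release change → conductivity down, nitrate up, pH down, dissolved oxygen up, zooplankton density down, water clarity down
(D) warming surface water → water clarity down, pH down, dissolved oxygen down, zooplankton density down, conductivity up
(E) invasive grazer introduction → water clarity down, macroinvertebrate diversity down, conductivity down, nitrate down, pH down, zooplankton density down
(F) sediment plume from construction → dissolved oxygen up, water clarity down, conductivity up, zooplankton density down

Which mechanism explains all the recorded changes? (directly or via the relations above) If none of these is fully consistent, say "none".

Testing each hypothesis:
(A) acid deposition event — fails on pH down (predicts pH up, not pH down)
(B) shoreline development — conductivity down -; pH down +; dissolved oxygen down -; water clarity down -; zooplankton density down -
(C) upstream dam release change — conductivity down +; pH down +; dissolved oxygen down -; water clarity down +; zooplankton density down +
(D) warming surface water — fails on conductivity down (predicts conductivity up, not conductivity down)
(E) invasive grazer introduction — conductivity down +; pH down +; dissolved oxygen down + (via nitrate down → dissolved oxygen down); water clarity down +; zooplankton density down +
(F) sediment plume from construction — fails on conductivity down, pH down, dissolved oxygen down (predicts conductivity up, not conductivity down; predicts dissolved oxygen up, not dissolved oxygen down)
Only (E) is consistent with every observation.

E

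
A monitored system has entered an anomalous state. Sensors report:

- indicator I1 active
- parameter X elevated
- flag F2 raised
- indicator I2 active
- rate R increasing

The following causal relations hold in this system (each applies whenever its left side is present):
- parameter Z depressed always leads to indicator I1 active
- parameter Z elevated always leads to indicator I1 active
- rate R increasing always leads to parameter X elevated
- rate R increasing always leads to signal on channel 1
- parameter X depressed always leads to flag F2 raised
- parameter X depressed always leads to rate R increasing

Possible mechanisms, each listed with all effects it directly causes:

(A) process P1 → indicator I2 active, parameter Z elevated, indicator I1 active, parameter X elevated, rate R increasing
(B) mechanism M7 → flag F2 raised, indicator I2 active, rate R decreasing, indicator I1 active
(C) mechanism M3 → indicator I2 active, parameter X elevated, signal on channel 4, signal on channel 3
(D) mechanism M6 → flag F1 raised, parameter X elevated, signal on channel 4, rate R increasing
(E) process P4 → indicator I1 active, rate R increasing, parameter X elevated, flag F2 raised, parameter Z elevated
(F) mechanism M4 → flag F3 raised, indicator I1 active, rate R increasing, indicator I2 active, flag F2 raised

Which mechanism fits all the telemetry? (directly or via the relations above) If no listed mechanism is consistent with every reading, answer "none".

F

Testing each hypothesis:
(A) process P1 — does not account for flag F2 raised
(B) mechanism M7 — fails on parameter X elevated, rate R increasing (predicts rate R decreasing, not rate R increasing)
(C) mechanism M3 — does not account for indicator I1 active, flag F2 raised, rate R increasing
(D) mechanism M6 — indicator I1 active ✗; parameter X elevated ✓; flag F2 raised ✗; indicator I2 active ✗; rate R increasing ✓
(E) process P4 — indicator I1 active ✓; parameter X elevated ✓; flag F2 raised ✓; indicator I2 active ✗; rate R increasing ✓
(F) mechanism M4 — accounts for every observation (parameter X elevated through rate R increasing → parameter X elevated)
Only (F) is consistent with every observation.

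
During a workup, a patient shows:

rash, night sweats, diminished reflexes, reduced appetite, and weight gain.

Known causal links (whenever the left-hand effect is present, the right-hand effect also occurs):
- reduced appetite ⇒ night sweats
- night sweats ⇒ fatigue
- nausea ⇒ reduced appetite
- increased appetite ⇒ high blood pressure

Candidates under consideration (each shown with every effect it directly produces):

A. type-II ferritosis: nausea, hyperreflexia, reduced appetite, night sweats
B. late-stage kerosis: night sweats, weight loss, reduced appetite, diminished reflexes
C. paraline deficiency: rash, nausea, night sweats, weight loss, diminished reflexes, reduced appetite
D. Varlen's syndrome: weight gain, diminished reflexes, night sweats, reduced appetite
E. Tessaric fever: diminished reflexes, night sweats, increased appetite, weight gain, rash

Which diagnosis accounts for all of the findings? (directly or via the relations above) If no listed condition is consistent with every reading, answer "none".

none

For each candidate, compare predicted effects to what was observed:
(A) type-II ferritosis — rash miss; night sweats match; diminished reflexes miss; reduced appetite match; weight gain miss
(B) late-stage kerosis — fails on rash, weight gain (predicts weight loss, not weight gain)
(C) paraline deficiency — fails on weight gain (predicts weight loss, not weight gain)
(D) Varlen's syndrome — rash miss; night sweats match; diminished reflexes match; reduced appetite match; weight gain match
(E) Tessaric fever — fails on reduced appetite (predicts increased appetite, not reduced appetite)
No candidate is consistent with all observations.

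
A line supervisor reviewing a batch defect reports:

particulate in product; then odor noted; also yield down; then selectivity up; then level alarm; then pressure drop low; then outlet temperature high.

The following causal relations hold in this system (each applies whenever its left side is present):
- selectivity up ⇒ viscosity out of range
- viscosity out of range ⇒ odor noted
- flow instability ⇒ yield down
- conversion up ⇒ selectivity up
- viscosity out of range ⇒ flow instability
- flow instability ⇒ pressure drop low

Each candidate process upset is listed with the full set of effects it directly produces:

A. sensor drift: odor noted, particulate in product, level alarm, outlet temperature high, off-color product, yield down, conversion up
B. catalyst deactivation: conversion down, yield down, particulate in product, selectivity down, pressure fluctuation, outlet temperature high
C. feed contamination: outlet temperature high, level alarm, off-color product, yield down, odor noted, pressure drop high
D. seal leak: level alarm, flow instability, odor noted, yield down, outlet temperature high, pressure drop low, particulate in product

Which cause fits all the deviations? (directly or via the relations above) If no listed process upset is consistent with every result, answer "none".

A

Per-candidate check:
(A) sensor drift — accounts for every observation (selectivity up via conversion up → selectivity up)
(B) catalyst deactivation — particulate in product ✓; odor noted ✗; yield down ✓; selectivity up ✗; level alarm ✗; pressure drop low ✗; outlet temperature high ✓
(C) feed contamination — particulate in product ✗; odor noted ✓; yield down ✓; selectivity up ✗; level alarm ✓; pressure drop low ✗; outlet temperature high ✓
(D) seal leak — particulate in product ✓; odor noted ✓; yield down ✓; selectivity up ✗; level alarm ✓; pressure drop low ✓; outlet temperature high ✓
Only (A) is consistent with every observation.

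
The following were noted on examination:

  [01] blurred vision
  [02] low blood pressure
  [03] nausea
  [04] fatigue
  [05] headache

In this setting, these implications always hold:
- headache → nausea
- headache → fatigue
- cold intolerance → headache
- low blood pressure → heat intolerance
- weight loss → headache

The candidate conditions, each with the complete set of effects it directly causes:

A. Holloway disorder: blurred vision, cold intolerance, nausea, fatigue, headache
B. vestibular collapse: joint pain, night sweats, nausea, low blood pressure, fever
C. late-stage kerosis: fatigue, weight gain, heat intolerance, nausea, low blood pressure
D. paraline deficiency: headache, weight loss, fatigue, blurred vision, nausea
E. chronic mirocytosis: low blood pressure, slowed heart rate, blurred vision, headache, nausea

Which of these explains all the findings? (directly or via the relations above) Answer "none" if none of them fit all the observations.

E

Per-candidate check:
(A) Holloway disorder — does not account for low blood pressure
(B) vestibular collapse — blurred vision -; low blood pressure +; nausea +; fatigue -; headache -
(C) late-stage kerosis — blurred vision -; low blood pressure +; nausea +; fatigue +; headache -
(D) paraline deficiency — does not account for low blood pressure
(E) chronic mirocytosis — accounts for every observation (fatigue via headache → fatigue)
(E) alone accounts for all the evidence.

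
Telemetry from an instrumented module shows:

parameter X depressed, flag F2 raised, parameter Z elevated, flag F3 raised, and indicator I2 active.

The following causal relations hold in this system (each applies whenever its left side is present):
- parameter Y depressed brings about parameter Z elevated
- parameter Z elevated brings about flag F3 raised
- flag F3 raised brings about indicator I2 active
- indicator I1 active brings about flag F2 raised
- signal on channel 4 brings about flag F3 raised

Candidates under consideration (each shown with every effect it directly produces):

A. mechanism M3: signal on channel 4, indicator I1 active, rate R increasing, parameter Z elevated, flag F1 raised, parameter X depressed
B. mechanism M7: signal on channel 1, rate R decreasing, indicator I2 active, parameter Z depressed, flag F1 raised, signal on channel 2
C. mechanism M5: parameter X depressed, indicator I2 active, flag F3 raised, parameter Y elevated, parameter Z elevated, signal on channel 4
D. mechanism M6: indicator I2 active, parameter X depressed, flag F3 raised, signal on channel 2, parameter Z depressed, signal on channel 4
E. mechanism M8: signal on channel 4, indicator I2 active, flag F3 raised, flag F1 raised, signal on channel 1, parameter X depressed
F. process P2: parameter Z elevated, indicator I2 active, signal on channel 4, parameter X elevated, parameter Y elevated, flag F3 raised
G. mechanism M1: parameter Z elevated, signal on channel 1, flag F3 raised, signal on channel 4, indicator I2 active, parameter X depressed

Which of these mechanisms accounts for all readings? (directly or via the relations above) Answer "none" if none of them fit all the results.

For each candidate, compare predicted effects to what was observed:
(A) mechanism M3 — parameter X depressed yes; flag F2 raised yes (via indicator I1 active → flag F2 raised); parameter Z elevated yes; flag F3 raised yes (via signal on channel 4 → flag F3 raised); indicator I2 active yes (via signal on channel 4 → flag F3 raised → indicator I2 active)
(B) mechanism M7 — parameter X depressed NO; flag F2 raised NO; parameter Z elevated NO; flag F3 raised NO; indicator I2 active yes
(C) mechanism M5 — parameter X depressed yes; flag F2 raised NO; parameter Z elevated yes; flag F3 raised yes; indicator I2 active yes
(D) mechanism M6 — parameter X depressed yes; flag F2 raised NO; parameter Z elevated NO; flag F3 raised yes; indicator I2 active yes
(E) mechanism M8 — does not account for flag F2 raised, parameter Z elevated
(F) process P2 — fails on parameter X depressed, flag F2 raised (predicts parameter X elevated, not parameter X depressed)
(G) mechanism M1 — does not account for flag F2 raised
(A) alone accounts for all the evidence.

A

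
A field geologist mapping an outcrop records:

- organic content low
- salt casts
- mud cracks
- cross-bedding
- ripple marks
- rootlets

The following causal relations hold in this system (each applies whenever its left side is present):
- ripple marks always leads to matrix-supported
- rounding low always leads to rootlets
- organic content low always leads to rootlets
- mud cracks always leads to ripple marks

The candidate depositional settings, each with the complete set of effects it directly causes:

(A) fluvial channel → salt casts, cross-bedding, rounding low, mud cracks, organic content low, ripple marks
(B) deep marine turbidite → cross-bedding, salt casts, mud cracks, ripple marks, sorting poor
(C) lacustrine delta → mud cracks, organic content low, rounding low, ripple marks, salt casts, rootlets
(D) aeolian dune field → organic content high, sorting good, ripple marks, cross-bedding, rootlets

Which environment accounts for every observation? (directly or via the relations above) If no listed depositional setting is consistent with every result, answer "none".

Per-candidate check:
(A) fluvial channel — organic content low +; salt casts +; mud cracks +; cross-bedding +; ripple marks +; rootlets + (through organic content low → rootlets)
(B) deep marine turbidite — does not account for organic content low, rootlets
(C) lacustrine delta — does not account for cross-bedding
(D) aeolian dune field — fails on organic content low, salt casts, mud cracks (predicts organic content high, not organic content low)
(A) is the only candidate with no mismatches.

A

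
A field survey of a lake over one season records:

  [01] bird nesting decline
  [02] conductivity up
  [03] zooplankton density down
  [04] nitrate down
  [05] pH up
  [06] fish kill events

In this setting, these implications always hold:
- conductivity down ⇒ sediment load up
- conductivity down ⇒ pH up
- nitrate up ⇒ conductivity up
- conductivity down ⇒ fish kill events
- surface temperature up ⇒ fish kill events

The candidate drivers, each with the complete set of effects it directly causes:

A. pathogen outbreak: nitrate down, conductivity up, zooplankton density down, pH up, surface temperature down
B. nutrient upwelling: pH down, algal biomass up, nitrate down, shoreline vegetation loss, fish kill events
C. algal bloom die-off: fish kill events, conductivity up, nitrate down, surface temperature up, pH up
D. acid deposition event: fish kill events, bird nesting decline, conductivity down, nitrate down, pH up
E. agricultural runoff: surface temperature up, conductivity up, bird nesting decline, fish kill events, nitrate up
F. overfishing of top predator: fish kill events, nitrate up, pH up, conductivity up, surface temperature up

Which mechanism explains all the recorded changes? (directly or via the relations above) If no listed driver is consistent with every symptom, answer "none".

For each candidate, compare predicted effects to what was observed:
(A) pathogen outbreak — does not account for bird nesting decline, fish kill events
(B) nutrient upwelling — fails on bird nesting decline, conductivity up, zooplankton density down, pH up (predicts pH down, not pH up)
(C) algal bloom die-off — bird nesting decline NO; conductivity up yes; zooplankton density down NO; nitrate down yes; pH up yes; fish kill events yes
(D) acid deposition event — fails on conductivity up, zooplankton density down (predicts conductivity down, not conductivity up)
(E) agricultural runoff — bird nesting decline yes; conductivity up yes; zooplankton density down NO; nitrate down NO; pH up NO; fish kill events yes
(F) overfishing of top predator — bird nesting decline NO; conductivity up yes; zooplankton density down NO; nitrate down NO; pH up yes; fish kill events yes
No candidate is consistent with all observations.

none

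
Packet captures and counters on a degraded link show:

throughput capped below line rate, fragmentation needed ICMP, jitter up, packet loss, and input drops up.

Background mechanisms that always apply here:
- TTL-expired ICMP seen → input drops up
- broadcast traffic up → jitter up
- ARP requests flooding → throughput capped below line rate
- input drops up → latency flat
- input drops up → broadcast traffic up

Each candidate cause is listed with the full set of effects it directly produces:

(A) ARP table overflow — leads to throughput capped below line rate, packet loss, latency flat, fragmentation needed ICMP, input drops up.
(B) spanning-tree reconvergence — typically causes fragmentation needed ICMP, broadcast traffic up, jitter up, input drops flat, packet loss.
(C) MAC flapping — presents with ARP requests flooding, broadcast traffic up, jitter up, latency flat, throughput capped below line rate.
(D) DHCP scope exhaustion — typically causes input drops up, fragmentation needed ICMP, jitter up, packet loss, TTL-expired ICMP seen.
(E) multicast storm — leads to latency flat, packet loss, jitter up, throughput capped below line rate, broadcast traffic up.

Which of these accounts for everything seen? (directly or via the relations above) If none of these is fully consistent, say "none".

A

Per-candidate check:
(A) ARP table overflow — throughput capped below line rate match; fragmentation needed ICMP match; jitter up match (through input drops up → broadcast traffic up → jitter up); packet loss match; input drops up match
(B) spanning-tree reconvergence — fails on throughput capped below line rate, input drops up (predicts input drops flat, not input drops up)
(C) MAC flapping — does not account for fragmentation needed ICMP, packet loss, input drops up
(D) DHCP scope exhaustion — throughput capped below line rate miss; fragmentation needed ICMP match; jitter up match; packet loss match; input drops up match
(E) multicast storm — does not account for fragmentation needed ICMP, input drops up
Only (A) is consistent with every observation.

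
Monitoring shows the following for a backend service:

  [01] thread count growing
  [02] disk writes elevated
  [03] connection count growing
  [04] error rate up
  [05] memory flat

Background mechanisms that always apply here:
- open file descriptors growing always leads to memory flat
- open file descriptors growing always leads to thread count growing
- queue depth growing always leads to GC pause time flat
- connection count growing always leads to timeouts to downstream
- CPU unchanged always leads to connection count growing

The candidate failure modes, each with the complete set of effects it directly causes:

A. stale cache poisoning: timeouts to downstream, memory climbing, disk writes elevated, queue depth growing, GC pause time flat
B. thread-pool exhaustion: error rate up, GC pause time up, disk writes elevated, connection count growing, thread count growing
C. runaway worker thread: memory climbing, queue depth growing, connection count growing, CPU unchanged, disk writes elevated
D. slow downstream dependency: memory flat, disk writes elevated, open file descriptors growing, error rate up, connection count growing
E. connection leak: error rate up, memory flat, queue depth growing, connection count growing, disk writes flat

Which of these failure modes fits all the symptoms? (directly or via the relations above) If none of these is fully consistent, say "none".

Testing each hypothesis:
(A) stale cache poisoning — fails on thread count growing, connection count growing, error rate up, memory flat (predicts memory climbing, not memory flat)
(B) thread-pool exhaustion — thread count growing match; disk writes elevated match; connection count growing match; error rate up match; memory flat miss
(C) runaway worker thread — thread count growing miss; disk writes elevated match; connection count growing match; error rate up miss; memory flat miss
(D) slow downstream dependency — accounts for every observation (thread count growing by open file descriptors growing → thread count growing)
(E) connection leak — thread count growing miss; disk writes elevated miss; connection count growing match; error rate up match; memory flat match
Only (D) is consistent with every observation.

D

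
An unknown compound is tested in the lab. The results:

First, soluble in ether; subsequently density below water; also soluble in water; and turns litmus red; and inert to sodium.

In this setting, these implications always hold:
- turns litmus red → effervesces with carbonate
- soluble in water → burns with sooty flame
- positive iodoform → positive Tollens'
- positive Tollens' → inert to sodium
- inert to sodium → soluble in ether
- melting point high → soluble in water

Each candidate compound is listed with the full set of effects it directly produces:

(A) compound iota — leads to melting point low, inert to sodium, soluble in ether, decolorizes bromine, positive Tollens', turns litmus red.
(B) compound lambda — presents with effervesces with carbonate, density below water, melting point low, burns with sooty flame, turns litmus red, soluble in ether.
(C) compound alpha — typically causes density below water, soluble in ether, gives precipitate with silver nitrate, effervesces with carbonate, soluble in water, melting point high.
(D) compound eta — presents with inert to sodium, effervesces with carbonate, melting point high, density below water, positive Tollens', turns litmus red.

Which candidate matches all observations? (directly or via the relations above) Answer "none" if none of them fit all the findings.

Per-candidate check:
(A) compound iota — soluble in ether ✓; density below water ✗; soluble in water ✗; turns litmus red ✓; inert to sodium ✓
(B) compound lambda — does not account for soluble in water, inert to sodium
(C) compound alpha — soluble in ether ✓; density below water ✓; soluble in water ✓; turns litmus red ✗; inert to sodium ✗
(D) compound eta — soluble in ether ✓ (through inert to sodium → soluble in ether); density below water ✓; soluble in water ✓ (through melting point high → soluble in water); turns litmus red ✓; inert to sodium ✓
(D) is the only candidate with no mismatches.

D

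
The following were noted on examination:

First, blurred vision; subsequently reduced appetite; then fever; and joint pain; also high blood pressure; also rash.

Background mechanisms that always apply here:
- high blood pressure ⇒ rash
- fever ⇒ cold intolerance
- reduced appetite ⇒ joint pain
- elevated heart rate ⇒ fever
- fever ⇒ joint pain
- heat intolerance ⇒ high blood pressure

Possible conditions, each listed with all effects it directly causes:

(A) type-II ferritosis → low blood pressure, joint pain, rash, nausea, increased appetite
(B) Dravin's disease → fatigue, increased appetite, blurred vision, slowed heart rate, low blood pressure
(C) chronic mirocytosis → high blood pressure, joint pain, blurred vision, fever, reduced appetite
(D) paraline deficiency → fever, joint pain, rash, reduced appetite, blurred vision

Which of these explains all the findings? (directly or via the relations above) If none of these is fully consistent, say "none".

Per-candidate check:
(A) type-II ferritosis — blurred vision ✗; reduced appetite ✗; fever ✗; joint pain ✓; high blood pressure ✗; rash ✓
(B) Dravin's disease — blurred vision ✓; reduced appetite ✗; fever ✗; joint pain ✗; high blood pressure ✗; rash ✗
(C) chronic mirocytosis — blurred vision ✓; reduced appetite ✓; fever ✓; joint pain ✓; high blood pressure ✓; rash ✓ (through high blood pressure → rash)
(D) paraline deficiency — blurred vision ✓; reduced appetite ✓; fever ✓; joint pain ✓; high blood pressure ✗; rash ✓
(C) is the only candidate with no mismatches.

C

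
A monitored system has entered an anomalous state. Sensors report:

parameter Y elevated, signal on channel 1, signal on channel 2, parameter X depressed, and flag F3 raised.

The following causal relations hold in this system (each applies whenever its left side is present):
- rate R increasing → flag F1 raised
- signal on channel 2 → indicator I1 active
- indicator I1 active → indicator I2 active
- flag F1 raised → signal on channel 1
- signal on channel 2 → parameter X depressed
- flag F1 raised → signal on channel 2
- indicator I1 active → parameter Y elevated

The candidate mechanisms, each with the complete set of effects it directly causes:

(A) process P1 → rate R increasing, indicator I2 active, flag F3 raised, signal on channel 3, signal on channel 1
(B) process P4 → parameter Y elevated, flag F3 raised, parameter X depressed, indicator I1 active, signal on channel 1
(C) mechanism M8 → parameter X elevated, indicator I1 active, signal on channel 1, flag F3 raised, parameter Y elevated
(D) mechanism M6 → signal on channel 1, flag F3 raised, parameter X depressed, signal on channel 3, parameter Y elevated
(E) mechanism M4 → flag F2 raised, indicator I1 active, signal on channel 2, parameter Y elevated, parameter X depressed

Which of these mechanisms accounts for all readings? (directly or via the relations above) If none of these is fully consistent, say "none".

Per-candidate check:
(A) process P1 — accounts for every observation (parameter Y elevated through rate R increasing → flag F1 raised → signal on channel 2 → indicator I1 active → parameter Y elevated)
(B) process P4 — parameter Y elevated ✓; signal on channel 1 ✓; signal on channel 2 ✗; parameter X depressed ✓; flag F3 raised ✓
(C) mechanism M8 — parameter Y elevated ✓; signal on channel 1 ✓; signal on channel 2 ✗; parameter X depressed ✗; flag F3 raised ✓
(D) mechanism M6 — parameter Y elevated ✓; signal on channel 1 ✓; signal on channel 2 ✗; parameter X depressed ✓; flag F3 raised ✓
(E) mechanism M4 — parameter Y elevated ✓; signal on channel 1 ✗; signal on channel 2 ✓; parameter X depressed ✓; flag F3 raised ✗
(A) is the only candidate with no mismatches.

A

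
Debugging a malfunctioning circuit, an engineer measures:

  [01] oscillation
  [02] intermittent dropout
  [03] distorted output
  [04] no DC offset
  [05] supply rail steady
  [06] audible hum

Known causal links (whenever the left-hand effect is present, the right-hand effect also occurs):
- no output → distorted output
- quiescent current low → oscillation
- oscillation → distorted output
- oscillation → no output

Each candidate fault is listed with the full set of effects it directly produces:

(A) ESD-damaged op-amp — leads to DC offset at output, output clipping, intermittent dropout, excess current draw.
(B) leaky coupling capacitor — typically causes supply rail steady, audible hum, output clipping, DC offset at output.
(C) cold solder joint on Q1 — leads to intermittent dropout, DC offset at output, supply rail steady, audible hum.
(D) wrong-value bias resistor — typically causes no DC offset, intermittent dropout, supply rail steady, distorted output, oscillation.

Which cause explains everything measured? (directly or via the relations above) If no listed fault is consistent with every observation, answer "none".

none

Per-candidate check:
(A) ESD-damaged op-amp — fails on oscillation, distorted output, no DC offset, supply rail steady, audible hum (predicts DC offset at output, not no DC offset)
(B) leaky coupling capacitor — fails on oscillation, intermittent dropout, distorted output, no DC offset (predicts DC offset at output, not no DC offset)
(C) cold solder joint on Q1 — oscillation NO; intermittent dropout yes; distorted output NO; no DC offset NO; supply rail steady yes; audible hum yes
(D) wrong-value bias resistor — oscillation yes; intermittent dropout yes; distorted output yes; no DC offset yes; supply rail steady yes; audible hum NO
No candidate is consistent with all observations.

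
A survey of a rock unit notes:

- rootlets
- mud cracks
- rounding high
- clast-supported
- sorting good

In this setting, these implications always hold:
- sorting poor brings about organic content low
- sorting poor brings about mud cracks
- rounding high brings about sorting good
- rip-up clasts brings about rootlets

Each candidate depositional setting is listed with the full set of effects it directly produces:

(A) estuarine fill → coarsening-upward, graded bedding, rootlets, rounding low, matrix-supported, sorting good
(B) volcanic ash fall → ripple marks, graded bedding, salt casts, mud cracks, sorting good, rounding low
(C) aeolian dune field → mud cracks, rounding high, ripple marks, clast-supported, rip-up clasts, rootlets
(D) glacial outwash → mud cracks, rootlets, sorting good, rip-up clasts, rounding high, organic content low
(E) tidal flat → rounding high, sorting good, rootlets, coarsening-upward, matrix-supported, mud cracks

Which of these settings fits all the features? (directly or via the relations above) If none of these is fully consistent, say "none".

C

Checking each candidate against the observations:
(A) estuarine fill — rootlets match; mud cracks miss; rounding high miss; clast-supported miss; sorting good match
(B) volcanic ash fall — fails on rootlets, rounding high, clast-supported (predicts rounding low, not rounding high)
(C) aeolian dune field — rootlets match; mud cracks match; rounding high match; clast-supported match; sorting good match (via rounding high → sorting good)
(D) glacial outwash — rootlets match; mud cracks match; rounding high match; clast-supported miss; sorting good match
(E) tidal flat — rootlets match; mud cracks match; rounding high match; clast-supported miss; sorting good match
(C) is the only candidate with no mismatches.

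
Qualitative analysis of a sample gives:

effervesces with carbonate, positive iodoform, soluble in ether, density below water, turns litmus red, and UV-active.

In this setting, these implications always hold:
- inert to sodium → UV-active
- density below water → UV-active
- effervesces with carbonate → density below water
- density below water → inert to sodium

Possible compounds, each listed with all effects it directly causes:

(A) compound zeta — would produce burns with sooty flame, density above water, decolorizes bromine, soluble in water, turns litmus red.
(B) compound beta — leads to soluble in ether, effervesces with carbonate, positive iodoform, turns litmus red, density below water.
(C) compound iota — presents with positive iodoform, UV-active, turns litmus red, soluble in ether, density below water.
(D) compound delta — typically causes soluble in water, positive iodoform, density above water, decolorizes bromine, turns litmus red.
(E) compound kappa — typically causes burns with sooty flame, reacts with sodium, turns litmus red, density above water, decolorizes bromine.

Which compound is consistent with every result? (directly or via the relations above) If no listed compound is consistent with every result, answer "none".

B

Per-candidate check:
(A) compound zeta — fails on effervesces with carbonate, positive iodoform, soluble in ether, density below water, UV-active (predicts density above water, not density below water)
(B) compound beta — accounts for every observation (UV-active by density below water → UV-active)
(C) compound iota — does not account for effervesces with carbonate
(D) compound delta — fails on effervesces with carbonate, soluble in ether, density below water, UV-active (predicts density above water, not density below water)
(E) compound kappa — effervesces with carbonate ✗; positive iodoform ✗; soluble in ether ✗; density below water ✗; turns litmus red ✓; UV-active ✗
(B) alone accounts for all the evidence.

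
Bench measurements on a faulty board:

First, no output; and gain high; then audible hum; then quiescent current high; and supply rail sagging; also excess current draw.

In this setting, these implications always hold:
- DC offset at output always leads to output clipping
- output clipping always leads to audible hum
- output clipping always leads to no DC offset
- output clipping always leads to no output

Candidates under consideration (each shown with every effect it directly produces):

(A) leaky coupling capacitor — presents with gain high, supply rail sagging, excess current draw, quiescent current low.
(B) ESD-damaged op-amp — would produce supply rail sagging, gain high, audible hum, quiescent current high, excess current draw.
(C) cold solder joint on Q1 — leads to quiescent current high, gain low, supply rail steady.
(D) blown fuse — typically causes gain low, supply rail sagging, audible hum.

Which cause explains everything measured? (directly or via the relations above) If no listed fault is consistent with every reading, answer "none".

none

Testing each hypothesis:
(A) leaky coupling capacitor — fails on no output, audible hum, quiescent current high (predicts quiescent current low, not quiescent current high)
(B) ESD-damaged op-amp — does not account for no output
(C) cold solder joint on Q1 — fails on no output, gain high, audible hum, supply rail sagging, excess current draw (predicts gain low, not gain high; predicts supply rail steady, not supply rail sagging)
(D) blown fuse — no output ✗; gain high ✗; audible hum ✓; quiescent current high ✗; supply rail sagging ✓; excess current draw ✗
Every candidate fails on at least one observation.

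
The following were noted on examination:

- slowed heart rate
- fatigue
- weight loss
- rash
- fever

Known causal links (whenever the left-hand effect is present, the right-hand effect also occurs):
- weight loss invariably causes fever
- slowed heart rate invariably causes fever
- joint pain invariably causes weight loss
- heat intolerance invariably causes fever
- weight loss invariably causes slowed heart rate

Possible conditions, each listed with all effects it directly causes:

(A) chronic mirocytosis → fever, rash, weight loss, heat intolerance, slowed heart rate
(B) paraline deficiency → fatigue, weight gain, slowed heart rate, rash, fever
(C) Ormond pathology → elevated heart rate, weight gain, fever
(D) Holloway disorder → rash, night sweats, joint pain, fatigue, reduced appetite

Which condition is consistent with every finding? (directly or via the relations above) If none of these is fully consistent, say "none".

Per-candidate check:
(A) chronic mirocytosis — does not account for fatigue
(B) paraline deficiency — slowed heart rate +; fatigue +; weight loss -; rash +; fever +
(C) Ormond pathology — slowed heart rate -; fatigue -; weight loss -; rash -; fever +
(D) Holloway disorder — accounts for every observation (slowed heart rate by joint pain → weight loss → slowed heart rate)
(D) alone accounts for all the evidence.

D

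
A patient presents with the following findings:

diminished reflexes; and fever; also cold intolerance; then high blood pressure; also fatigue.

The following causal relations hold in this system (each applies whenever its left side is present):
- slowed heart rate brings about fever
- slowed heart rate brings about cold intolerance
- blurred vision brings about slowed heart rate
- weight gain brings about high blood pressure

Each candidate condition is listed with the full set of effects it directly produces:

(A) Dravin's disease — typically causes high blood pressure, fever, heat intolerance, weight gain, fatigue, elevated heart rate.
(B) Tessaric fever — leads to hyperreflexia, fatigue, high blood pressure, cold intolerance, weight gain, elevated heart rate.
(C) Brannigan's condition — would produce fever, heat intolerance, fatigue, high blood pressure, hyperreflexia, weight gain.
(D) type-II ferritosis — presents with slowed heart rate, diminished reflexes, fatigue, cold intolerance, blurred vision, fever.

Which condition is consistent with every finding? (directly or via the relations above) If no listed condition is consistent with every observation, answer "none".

For each candidate, compare predicted effects to what was observed:
(A) Dravin's disease — fails on diminished reflexes, cold intolerance (predicts heat intolerance, not cold intolerance)
(B) Tessaric fever — diminished reflexes NO; fever NO; cold intolerance yes; high blood pressure yes; fatigue yes
(C) Brannigan's condition — fails on diminished reflexes, cold intolerance (predicts hyperreflexia, not diminished reflexes; predicts heat intolerance, not cold intolerance)
(D) type-II ferritosis — diminished reflexes yes; fever yes; cold intolerance yes; high blood pressure NO; fatigue yes
Every candidate fails on at least one observation.

none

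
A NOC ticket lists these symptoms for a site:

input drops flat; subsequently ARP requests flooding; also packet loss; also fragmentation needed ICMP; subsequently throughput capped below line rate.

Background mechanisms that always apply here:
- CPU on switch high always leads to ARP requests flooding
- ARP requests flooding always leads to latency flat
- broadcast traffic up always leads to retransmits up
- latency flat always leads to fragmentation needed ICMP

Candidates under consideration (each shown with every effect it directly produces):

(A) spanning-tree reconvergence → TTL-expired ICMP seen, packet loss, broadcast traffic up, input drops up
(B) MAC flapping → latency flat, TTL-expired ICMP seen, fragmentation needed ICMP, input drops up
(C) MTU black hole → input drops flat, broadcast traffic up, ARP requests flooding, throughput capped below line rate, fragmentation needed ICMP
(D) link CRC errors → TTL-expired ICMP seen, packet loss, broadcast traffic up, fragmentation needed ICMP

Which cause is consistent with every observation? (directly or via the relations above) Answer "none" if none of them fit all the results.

none

Per-candidate check:
(A) spanning-tree reconvergence — fails on input drops flat, ARP requests flooding, fragmentation needed ICMP, throughput capped below line rate (predicts input drops up, not input drops flat)
(B) MAC flapping — fails on input drops flat, ARP requests flooding, packet loss, throughput capped below line rate (predicts input drops up, not input drops flat)
(C) MTU black hole — input drops flat match; ARP requests flooding match; packet loss miss; fragmentation needed ICMP match; throughput capped below line rate match
(D) link CRC errors — input drops flat miss; ARP requests flooding miss; packet loss match; fragmentation needed ICMP match; throughput capped below line rate miss
No candidate is consistent with all observations.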